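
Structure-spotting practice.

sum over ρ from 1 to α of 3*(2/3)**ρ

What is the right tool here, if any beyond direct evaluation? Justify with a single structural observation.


Verdict: the geometric series formula — the ratio of consecutive terms is the constant 2/3, independent of the index — a geometric sum.


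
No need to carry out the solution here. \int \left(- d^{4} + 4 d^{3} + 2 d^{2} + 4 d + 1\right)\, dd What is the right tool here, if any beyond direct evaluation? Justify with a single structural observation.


Verdict: no special technique — scan for structure and find none: constant multiples of powers of d, integrate directly.


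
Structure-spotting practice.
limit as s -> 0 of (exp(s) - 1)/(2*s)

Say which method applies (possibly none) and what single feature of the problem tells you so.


Technique: l'Hôpital's rule (0/0) — plug in 0: top and bottom both hit zero, so differentiate each and retry. Known elementary limits would finish this too — the rule just bypasses the case analysis.


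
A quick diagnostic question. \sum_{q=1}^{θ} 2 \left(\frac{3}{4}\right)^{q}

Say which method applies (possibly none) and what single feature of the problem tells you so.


Method: the geometric series formula — each term is \frac{3}{4} times the previous one, so the geometric-series formula applies directly.


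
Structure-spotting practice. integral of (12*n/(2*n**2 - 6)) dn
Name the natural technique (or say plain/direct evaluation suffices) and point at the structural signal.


Diagnosis: u-substitution — differentiating the inner expression 2*n**2 - 6 produces the factor 12*n up to a constant multiple, so substituting u = 2*n**2 - 6 reduces everything to a one-variable integral in u.


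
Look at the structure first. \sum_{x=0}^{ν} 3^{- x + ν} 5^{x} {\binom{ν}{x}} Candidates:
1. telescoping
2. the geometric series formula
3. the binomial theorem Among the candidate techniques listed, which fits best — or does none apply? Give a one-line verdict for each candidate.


Verdict: the binomial theorem — binomial coefficients against complementary powers of 5 and 3: recognize the binomial expansion and resum.
- telescoping — computed from the summand as displayed, the partial sums build up without the pairwise collapse telescoping exploits.
- the geometric series formula — dividing successive terms gives an index-dependent quantity, not a constant.
- the binomial theorem: yes, a natural case for it.


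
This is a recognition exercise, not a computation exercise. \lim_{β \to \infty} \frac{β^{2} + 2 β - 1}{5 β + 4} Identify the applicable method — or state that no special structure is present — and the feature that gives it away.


Best approach: dominant-term comparison — at large β only the top-degree terms survive; compare the leading terms and the limit falls out. l'Hôpital's at-infinity variant applies to the expression viewed as a single quotient; the leading-term comparison is the direct route.


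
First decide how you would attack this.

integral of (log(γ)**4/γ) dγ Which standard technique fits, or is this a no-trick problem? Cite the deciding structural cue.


Method: u-substitution — collected, the integrand has one factor that is, up to a constant, the derivative of an inner expression the rest depends on — substitute for that inner expression.


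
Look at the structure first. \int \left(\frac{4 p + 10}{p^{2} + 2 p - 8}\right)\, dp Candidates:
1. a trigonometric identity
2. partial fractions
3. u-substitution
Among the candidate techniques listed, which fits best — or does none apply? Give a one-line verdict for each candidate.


Verdict: partial fractions — the integrand is a proper rational function and its denominator p^{2} + 2 p - 8 factors into distinct pieces, so it splits into simple fractions.
- a trigonometric identity: there is no trigonometric structure at all — the integrand carries no sine or cosine to rewrite.
- partial fractions — a fit — the right tool for this form.
- u-substitution: no subexpression of the integrand pairs with its own derivative as a factor — individual terms may offer their own substitutions, but any change of variable covering the whole integral would have to be constructed from outside the expression.


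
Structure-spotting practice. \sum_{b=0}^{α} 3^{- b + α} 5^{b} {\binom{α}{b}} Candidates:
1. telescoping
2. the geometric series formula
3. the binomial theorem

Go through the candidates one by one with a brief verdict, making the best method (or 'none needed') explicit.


Verdict: the binomial theorem — binomial coefficients against complementary powers of 5 and 3: recognize the binomial expansion and resum.
- telescoping — as presented, consecutive terms share no shifted copy to cancel against — no rewrite is on display to change that.
- the geometric series formula: the term-to-term ratio drifts with the index — the one thing the geometric formula cannot absorb.
- the binomial theorem — yes, a natural case for it.


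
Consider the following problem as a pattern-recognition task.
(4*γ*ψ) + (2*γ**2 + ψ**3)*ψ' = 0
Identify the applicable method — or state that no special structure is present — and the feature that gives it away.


Technique: the exact-equation method — check exactness first: here it holds (4*γ*ψ, 2*γ**2 + ψ**3 have matching cross partials), so no integrating factor is needed.


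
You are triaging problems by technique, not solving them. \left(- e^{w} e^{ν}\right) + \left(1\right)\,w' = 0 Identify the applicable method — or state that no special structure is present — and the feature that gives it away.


Method: separation of variables — one side of the product carries the independent variable, the other the unknown — the textbook separation shape.


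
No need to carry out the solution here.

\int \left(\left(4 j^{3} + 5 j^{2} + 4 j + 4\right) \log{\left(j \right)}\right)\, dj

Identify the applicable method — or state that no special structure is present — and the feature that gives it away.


Verdict: integration by parts — \log{\left(j \right)} blocks direct integration but differentiates to something rational — parts with the polynomial factor 4 j^{3} + 5 j^{2} + 4 j + 4 as dv.


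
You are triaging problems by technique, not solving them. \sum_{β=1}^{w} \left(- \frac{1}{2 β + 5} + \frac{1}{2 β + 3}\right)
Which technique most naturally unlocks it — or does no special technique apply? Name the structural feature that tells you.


Diagnosis: telescoping — the summand is \frac{1}{2 β + 3} minus the same expression shifted by one, so consecutive terms cancel in pairs.


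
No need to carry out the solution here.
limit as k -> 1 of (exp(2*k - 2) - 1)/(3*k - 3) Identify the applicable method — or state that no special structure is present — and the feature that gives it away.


Verdict: l'Hôpital's rule (0/0) — the 0/0 form at 1 is the signature situation for l'Hôpital's rule. Known elementary limits would finish this too — the rule just bypasses the case analysis.


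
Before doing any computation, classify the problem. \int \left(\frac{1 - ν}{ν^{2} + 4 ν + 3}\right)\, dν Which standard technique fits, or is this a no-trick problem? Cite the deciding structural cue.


Technique: partial fractions — once ν^{2} + 4 ν + 3 is factored, each root contributes a simple-fraction term; integrate them one at a time.


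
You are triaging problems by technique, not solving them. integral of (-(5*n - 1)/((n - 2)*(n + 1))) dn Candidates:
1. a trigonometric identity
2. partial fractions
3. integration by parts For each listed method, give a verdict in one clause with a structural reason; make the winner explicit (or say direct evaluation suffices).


Technique: partial fractions — a proper rational integrand whose denominator splits into simpler factors — decompose into partial fractions first.
- a trigonometric identity — with no trigonometric functions present, identity rewriting has no target.
- partial fractions — yes, a natural case for it.
- integration by parts: there is no nonconstant-polynomial-times-kernel split with an exp, sine, cosine (degree-1 argument), or logarithm partner.


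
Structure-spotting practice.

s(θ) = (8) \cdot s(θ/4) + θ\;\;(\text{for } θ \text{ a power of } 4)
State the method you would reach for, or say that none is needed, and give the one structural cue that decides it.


Diagnosis: the master substitution — the argument shrinks by the factor 4, so measure the index on a logarithmic scale and the recursion becomes a shift.


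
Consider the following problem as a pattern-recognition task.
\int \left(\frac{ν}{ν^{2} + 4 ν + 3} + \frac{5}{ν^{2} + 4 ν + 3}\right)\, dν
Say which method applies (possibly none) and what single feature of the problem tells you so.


Best approach: partial fractions — once ν^{2} + 4 ν + 3 is factored, each root contributes a simple-fraction term; integrate them one at a time.


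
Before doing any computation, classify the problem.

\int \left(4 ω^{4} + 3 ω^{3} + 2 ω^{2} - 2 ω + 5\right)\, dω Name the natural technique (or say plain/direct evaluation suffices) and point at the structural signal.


Technique: no special technique — every term is a constant multiple of a power of ω; term-wise power-rule integration needs no preliminary transformation.


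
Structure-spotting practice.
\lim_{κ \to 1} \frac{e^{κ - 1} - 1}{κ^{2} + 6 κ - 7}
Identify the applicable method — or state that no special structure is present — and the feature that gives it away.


Verdict: l'Hôpital's rule (0/0) — plug in 1: top and bottom both hit zero, so differentiate each and retry. A first-order expansion at the point is an equally standard path; the rule packages it.


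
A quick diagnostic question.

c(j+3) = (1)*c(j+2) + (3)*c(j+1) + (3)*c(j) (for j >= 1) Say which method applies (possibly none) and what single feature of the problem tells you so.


Technique: the characteristic-root method — every coefficient is a fixed number and the forcing is zero — substitute r^j and read off the root equation.


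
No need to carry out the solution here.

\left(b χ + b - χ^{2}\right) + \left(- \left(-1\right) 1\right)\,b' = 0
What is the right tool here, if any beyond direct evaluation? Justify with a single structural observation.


Diagnosis: a linear integrating factor — the unknown enters only to the first power against a nonzero forcing term — the integrating-factor template applies directly.


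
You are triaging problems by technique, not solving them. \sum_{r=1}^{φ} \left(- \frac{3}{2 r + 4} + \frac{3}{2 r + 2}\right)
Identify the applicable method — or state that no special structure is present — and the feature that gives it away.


Verdict: telescoping — the generic term is a one-step difference of \frac{3}{2 r + 2}, so partial sums shortcut to endpoint evaluation.


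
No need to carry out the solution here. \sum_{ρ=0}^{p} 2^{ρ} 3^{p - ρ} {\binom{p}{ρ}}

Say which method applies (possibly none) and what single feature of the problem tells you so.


Best approach: the binomial theorem — terms weighting {\binom{p}{ρ}} against matched powers of 2 and 3 reassemble into (2 + 3)^p by the binomial theorem.


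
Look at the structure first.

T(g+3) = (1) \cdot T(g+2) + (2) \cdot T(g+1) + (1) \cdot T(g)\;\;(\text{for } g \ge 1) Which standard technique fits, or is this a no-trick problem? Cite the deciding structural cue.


Diagnosis: the characteristic-root method — the recurrence treats every index alike (constant coefficients, no forcing) — precisely the regime where r^g trials close it.


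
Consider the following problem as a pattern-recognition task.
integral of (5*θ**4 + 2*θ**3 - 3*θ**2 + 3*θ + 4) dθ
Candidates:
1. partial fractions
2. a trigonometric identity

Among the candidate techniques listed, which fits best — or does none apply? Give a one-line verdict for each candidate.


Method: no special technique — nothing composite, nothing rational, nothing trigonometric — each constant-multiple power of θ integrates by the power rule alone.
- partial fractions — there is no rational-function structure to decompose.
- a trigonometric identity — no sine or cosine appears, so there is nothing for a trigonometric identity to act on.


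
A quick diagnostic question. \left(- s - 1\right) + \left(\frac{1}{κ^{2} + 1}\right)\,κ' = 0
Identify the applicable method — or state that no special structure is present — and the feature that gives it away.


Verdict: separation of variables — one side of the product carries the independent variable, the other the unknown — the textbook separation shape. The equation is exact as it stands too — a potential function exists — though separation reads the split structure directly.


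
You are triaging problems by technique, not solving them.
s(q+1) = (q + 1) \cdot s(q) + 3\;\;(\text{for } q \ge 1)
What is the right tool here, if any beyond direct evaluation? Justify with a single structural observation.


Best approach: a summation factor — it is first-order linear but the coefficient q + 1 depends on the index, so multiply through by a summation factor to telescope it.


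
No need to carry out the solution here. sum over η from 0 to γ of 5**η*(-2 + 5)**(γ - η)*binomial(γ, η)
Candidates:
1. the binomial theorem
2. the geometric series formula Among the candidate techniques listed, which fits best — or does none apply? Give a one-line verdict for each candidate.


Diagnosis: the binomial theorem — the binomial coefficients weight matched powers of 5 and (-2 + 5), which is exactly the expansion of a binomial power.
- the binomial theorem — yes — fits the structure here.
- the geometric series formula: there is no constant term-to-term ratio.


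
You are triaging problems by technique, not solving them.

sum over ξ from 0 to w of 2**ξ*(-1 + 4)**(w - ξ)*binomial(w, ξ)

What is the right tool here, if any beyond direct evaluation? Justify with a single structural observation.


Technique: the binomial theorem — terms weighting binomial(w, ξ) against matched powers of 2 and (-1 + 4) reassemble into (2 + (-1 + 4))^w by the binomial theorem.


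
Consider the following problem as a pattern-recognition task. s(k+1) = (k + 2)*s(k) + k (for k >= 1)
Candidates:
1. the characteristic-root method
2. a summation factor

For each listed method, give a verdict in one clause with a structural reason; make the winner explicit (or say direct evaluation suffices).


Best approach: a summation factor — the coefficient k + 2 drifts with the index, so no fixed root exists; normalizing by the cumulative product telescopes it.
- the characteristic-root method: an index-dependent weight blocks the pure exponential ansatz.
- a summation factor: yes — fits the structure here.


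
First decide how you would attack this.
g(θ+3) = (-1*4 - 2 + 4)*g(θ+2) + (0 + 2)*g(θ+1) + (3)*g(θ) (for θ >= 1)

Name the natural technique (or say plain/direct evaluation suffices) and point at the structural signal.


Diagnosis: the characteristic-root method — fixed numeric weights on consecutive terms and no forcing term added: the root method in its home territory.


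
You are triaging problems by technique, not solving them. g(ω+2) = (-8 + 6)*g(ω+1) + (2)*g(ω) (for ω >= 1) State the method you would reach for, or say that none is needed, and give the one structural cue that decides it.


Best approach: the characteristic-root method — because shifting ω leaves the equation's coefficients unchanged, exponential trials reduce it to algebra.


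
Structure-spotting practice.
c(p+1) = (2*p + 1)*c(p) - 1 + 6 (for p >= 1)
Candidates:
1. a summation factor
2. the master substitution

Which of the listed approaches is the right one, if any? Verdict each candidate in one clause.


Technique: a summation factor — it is first-order linear but the coefficient 2*p + 1 depends on the index, so multiply through by a summation factor to telescope it.
- a summation factor — applies; the problem has the shape this method handles.
- the master substitution — with no divided-index recursive call, reindexing by powers of a base buys nothing.


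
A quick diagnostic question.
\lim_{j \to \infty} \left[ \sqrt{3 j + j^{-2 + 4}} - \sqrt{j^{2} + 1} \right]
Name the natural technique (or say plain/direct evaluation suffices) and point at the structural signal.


Diagnosis: conjugate multiplication — the difference \sqrt{3 j + j^{-2 + 4}} - \sqrt{j^{2} + 1} is an ∞ − ∞ stalemate; its conjugate partner breaks the tie.


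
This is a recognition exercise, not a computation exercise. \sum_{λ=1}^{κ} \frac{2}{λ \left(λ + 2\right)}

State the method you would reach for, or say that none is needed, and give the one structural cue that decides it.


Verdict: telescoping — split \frac{2}{λ \left(λ + 2\right)} by partial fractions and the pieces are one function at shifted arguments — interior terms cancel.


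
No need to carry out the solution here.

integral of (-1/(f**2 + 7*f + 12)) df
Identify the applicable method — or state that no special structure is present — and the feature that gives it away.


Verdict: partial fractions — f**2 + 7*f + 12 splits into linear pieces, so the quotient is a sum of simple fractions — decompose before integrating.


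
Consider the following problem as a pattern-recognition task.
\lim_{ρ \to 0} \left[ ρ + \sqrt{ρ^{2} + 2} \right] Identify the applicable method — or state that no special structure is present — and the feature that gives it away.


Best approach: no special technique — no denominator vanishes and nothing blows up at 0: direct substitution is the whole computation.


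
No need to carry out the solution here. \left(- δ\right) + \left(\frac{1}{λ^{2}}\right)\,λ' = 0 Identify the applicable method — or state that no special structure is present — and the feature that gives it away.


Best approach: separation of variables — a product of single-variable factors, δ and λ^{2} — the textbook separable form. One could also solve this as an exact equation; with each coefficient in its own variable, separating is the same work with fewer steps.


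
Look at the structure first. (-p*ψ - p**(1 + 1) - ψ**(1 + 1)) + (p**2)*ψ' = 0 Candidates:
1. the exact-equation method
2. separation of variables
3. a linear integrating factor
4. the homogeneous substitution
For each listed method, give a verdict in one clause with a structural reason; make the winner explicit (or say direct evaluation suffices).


Method: the homogeneous substitution — the slope's numerator and denominator have matching total degree, so it depends only on ψ/p and the ratio substitution collapses it.
- the exact-equation method — the mixed partial derivatives differ, so the left side is not a total differential.
- separation of variables — no division isolates the independent variable from the unknown.
- a linear integrating factor — a nonlinear term in the unknown puts this outside the integrating-factor template.
- the homogeneous substitution — applies; the problem has the shape this method handles.


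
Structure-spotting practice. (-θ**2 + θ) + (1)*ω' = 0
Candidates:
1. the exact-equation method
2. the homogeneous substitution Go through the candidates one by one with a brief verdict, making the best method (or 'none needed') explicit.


Diagnosis: no special technique — solved for the derivative, no ω appears — this is antidifferentiation in θ wearing ODE clothing.
- the exact-equation method: with the unknown absent from both coefficients, the cross-partial test holds emptily — nothing for the exact method to work on.
- the homogeneous substitution: the slope does not depend on the ratio of the variables alone.


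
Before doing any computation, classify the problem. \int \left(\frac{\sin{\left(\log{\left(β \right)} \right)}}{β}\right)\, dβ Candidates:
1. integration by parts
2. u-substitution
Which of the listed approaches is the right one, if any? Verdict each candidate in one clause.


Diagnosis: u-substitution — structure check: outer function, inner expression \log{\left(β \right)}, inner derivative as a factor — the classic u = \log{\left(β \right)} pattern.
- integration by parts: there is no nonconstant-polynomial-times-kernel split with an exp, sine, cosine (degree-1 argument), or logarithm partner.
- u-substitution — applies; the problem has the shape this method handles.


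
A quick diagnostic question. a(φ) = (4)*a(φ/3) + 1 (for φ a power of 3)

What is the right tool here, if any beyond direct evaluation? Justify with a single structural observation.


Diagnosis: the master substitution — a divide-and-conquer shape: argument φ/3, so change variables with φ = 3^m and solve the linear version.


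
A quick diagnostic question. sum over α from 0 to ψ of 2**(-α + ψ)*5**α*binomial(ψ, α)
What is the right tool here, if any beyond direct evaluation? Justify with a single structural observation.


Verdict: the binomial theorem — the summand is term α of a binomial expansion in 5 and 2; the whole sum is a single power.


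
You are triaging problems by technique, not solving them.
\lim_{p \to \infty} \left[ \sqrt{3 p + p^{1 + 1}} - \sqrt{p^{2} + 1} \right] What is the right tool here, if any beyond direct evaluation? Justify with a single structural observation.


Diagnosis: conjugate multiplication — the ∞ − ∞ radical form is the exact trigger for the conjugate maneuver.


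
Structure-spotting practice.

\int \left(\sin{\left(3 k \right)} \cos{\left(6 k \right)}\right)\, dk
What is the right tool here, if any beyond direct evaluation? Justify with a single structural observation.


Verdict: a trigonometric identity — apply product-to-sum to \sin{\left(3 k \right)} \cos{\left(6 k \right)}: two clean single-angle terms replace one awkward product.


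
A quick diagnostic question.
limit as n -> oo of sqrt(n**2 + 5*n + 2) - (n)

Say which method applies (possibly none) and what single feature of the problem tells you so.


Method: conjugate multiplication — both pieces blow up but their difference is finite; the conjugate trick rationalizes sqrt(n**2 + 5*n + 2) - n.


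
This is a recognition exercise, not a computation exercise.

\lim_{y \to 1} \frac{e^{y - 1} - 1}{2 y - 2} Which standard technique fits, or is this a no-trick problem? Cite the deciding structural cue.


Diagnosis: l'Hôpital's rule (0/0) — both numerator and denominator vanish at 1: the genuine 0/0 indeterminate that l'Hôpital exists for. Expanding numerator and denominator to first order gives the same value — the rule automates exactly that.


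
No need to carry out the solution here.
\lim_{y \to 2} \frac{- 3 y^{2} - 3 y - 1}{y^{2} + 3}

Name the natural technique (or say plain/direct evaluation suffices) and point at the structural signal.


Diagnosis: no special technique — the expression is continuous at 2 — substitute and evaluate; no indeterminate form appears.


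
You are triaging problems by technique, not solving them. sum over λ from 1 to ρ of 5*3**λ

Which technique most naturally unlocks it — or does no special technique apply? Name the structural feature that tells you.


Diagnosis: the geometric series formula — each term is 3 times the previous one, so the geometric-series formula applies directly.


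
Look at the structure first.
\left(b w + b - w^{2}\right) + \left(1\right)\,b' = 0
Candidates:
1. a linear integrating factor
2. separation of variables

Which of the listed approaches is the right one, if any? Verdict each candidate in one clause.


Best approach: a linear integrating factor — the unknown enters only to the first power against a nonzero forcing term — the integrating-factor template applies directly.
- a linear integrating factor — applies; the problem has the shape this method handles.
- separation of variables: the two dependences are entangled, not a clean product of one-variable pieces.


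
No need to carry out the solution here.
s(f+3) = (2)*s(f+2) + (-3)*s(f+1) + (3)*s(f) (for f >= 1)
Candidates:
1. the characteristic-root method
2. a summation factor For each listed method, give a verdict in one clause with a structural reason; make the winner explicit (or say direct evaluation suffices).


Verdict: the characteristic-root method — linear, homogeneous, constant coefficients: solutions of the form r^f exist — find the roots of the characteristic polynomial.
- the characteristic-root method: a fit — the right tool for this form.
- a summation factor — the recurrence reaches back more than one step, outside the first-order family a summation factor normalizes.


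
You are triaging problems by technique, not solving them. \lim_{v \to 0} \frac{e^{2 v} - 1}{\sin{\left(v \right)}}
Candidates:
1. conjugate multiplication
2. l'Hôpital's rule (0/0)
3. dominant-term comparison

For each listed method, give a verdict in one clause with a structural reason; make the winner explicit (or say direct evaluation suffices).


Technique: l'Hôpital's rule (0/0) — both numerator and denominator vanish at 0: the genuine 0/0 indeterminate that l'Hôpital exists for. A first-order expansion at the point is an equally standard path; the rule packages it.
- conjugate multiplication: there are no radicals in tension whose conjugate would simplify matters.
- l'Hôpital's rule (0/0): a fit — the right tool for this form.
- dominant-term comparison — this limit is not decided by comparing polynomial growth at infinity.


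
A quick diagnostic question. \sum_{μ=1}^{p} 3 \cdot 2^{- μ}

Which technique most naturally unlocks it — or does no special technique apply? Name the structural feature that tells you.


Diagnosis: the geometric series formula — consecutive terms stand in a fixed index-free ratio — the geometric sum formula closes it.


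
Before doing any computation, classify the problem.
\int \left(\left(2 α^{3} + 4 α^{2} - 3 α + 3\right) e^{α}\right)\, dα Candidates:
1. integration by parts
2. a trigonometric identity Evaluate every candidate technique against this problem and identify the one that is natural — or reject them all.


Technique: integration by parts — a polynomial factor 2 α^{3} + 4 α^{2} - 3 α + 3 multiplies e^{α}; differentiating 2 α^{3} + 4 α^{2} - 3 α + 3 lowers its degree while e^{α} integrates cleanly, so parts wins.
- integration by parts: yes, a natural case for it.
- a trigonometric identity: no sine or cosine appears, so there is nothing for a trigonometric identity to act on.


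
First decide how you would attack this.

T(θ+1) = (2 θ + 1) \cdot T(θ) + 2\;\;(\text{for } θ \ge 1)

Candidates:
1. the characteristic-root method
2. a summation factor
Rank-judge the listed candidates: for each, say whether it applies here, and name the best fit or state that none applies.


Verdict: a summation factor — normalize by the running product of 2 θ + 1: the left side becomes a difference, and differences sum.
- the characteristic-root method — the coefficients change with the index, which the root method cannot absorb.
- a summation factor — applies; the problem has the shape this method handles.


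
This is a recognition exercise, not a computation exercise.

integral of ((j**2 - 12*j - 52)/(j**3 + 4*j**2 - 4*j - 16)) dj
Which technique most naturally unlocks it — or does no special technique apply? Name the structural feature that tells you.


Technique: partial fractions — the bottom factors while the top stays lower-degree — split into simple fractions and integrate piece by piece.


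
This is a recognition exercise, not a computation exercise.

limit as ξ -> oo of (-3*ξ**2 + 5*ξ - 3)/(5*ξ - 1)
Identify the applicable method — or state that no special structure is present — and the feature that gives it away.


Method: dominant-term comparison — divide through by the highest power of ξ; every lower-order term dies and the dominant terms decide the limit. l'Hôpital's at-infinity variant applies to the expression viewed as a single quotient; the leading-term comparison is the direct route.


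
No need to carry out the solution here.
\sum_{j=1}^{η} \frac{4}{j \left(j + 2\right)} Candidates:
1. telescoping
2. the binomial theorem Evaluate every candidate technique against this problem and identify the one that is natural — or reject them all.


Diagnosis: telescoping — rewrite \frac{4}{j \left(j + 2\right)} as simple fractions and successive terms eat each other — only the edges survive.
- telescoping: applicable, and directly so.
- the binomial theorem: no binomial coefficients pair with matched powers.


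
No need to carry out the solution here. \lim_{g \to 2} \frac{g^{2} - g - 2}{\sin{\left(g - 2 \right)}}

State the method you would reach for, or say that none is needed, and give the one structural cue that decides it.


Diagnosis: l'Hôpital's rule (0/0) — numerator and denominator both vanish at 2 — a genuine 0/0 form, which is exactly when l'Hôpital applies. A first-order expansion at the point is an equally standard path; the rule packages it.


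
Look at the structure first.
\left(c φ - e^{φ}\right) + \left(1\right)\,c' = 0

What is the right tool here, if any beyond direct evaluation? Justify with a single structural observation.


Diagnosis: a linear integrating factor — the equation is linear in c with coefficient φ; multiplying by the integrating factor exp(∫φ) makes the left side a perfect derivative.


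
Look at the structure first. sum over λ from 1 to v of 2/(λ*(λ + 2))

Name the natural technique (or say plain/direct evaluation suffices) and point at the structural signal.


Technique: telescoping — the summand 2/(λ*(λ + 2)) decomposes into fractions whose poles differ by an integer shift — the series collapses.


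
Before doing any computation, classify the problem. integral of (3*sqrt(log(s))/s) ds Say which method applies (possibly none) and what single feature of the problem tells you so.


Method: u-substitution — the only nontrivial dependence routes through log(s), whose derivative supplies the leftover factor up to a constant multiple — u = log(s) flattens it.


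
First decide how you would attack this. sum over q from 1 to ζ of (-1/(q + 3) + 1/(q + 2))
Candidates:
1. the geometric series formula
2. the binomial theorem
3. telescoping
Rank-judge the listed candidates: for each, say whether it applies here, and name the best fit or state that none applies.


Method: telescoping — this sum is a zipper: each term contributes 1/(q + 2) and removes the next index's value, which the following term puts back, closing term by term.
- the geometric series formula — the term-to-term ratio drifts with the index — the one thing the geometric formula cannot absorb.
- the binomial theorem: the terms do not reassemble into a binomial power.
- telescoping — applies; the problem has the shape this method handles.


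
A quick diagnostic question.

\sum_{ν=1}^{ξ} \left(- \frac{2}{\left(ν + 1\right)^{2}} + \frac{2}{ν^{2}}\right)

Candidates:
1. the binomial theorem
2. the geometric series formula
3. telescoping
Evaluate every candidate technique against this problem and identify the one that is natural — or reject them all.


Verdict: telescoping — the piece each term subtracts is \frac{2}{ν^{2}} advanced by one index, and it reappears with a plus sign leading the following term — the sum collapses to its boundary terms.
- the binomial theorem — there is no pair of bases whose matched powers would reassemble into a single binomial power.
- the geometric series formula — there is no constant term-to-term ratio.
- telescoping — applicable, and directly so.


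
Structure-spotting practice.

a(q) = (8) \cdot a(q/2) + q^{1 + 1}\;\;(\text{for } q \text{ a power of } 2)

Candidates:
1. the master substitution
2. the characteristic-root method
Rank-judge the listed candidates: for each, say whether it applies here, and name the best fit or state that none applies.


Verdict: the master substitution — the argument shrinks by the factor 2, so measure the index on a logarithmic scale and the recursion becomes a shift.
- the master substitution: applies; the problem has the shape this method handles.
- the characteristic-root method — a divided-index call is not the fixed-shift linear shape that characteristic roots solve.


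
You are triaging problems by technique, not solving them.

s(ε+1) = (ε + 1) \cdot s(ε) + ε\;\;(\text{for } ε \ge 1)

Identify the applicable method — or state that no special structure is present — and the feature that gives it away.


Method: a summation factor — first-order linear but the coefficient ε + 1 moves with the index — divide by the cumulative product and telescope.


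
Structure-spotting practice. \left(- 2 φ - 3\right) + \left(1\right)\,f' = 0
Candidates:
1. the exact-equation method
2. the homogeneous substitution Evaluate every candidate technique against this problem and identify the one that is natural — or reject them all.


Best approach: no special technique — the slope is a pure function of φ; integrate both sides and be done.
- the exact-equation method: with the unknown absent from both coefficients, the cross-partial test holds emptily — nothing for the exact method to work on.
- the homogeneous substitution — rescaling both variables together changes the slope, so no ratio substitution collapses it.


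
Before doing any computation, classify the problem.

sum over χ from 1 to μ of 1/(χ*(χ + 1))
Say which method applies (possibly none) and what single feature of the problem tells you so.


Diagnosis: telescoping — one partial-fraction pass turns 1/(χ*(χ + 1)) into a shifted difference, and shifted differences telescope.


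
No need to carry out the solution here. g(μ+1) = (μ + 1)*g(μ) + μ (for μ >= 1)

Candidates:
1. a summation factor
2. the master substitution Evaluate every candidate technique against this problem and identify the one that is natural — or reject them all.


Technique: a summation factor — with the index-dependent coefficient μ + 1, dividing by the cumulative product turns the left side into a pure difference.
- a summation factor — a fit — the right tool for this form.
- the master substitution: there is no divide-the-index recursive argument.


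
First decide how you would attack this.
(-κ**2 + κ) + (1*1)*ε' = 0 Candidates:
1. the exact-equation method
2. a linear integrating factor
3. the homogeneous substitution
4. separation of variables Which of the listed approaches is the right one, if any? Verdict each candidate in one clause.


Diagnosis: no special technique — solved for the derivative, ε never appears on the right — this is a direct integration in κ, not a differential-equations problem at heart.
- the exact-equation method — no dependence on the unknown anywhere: exactness is a label without content here.
- a linear integrating factor — the linear template holds only trivially here (the unknown is absent, so the coefficient is zero) — the method is not the natural label.
- the homogeneous substitution — the slope is not a function of the ratio of the variables alone.
- separation of variables: any separation here is vacuous (nothing depends on the unknown); direct integration is the honest label.


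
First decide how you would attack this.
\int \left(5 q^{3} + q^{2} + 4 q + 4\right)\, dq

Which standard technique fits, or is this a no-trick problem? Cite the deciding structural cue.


Best approach: no special technique — every term is a constant multiple of a power of q; term-wise power-rule integration needs no preliminary transformation.


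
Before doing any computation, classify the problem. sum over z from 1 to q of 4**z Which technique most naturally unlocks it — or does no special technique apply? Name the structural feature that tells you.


Verdict: the geometric series formula — check a ratio of consecutive terms: it is 4, independent of the index, so the geometric formula closes the sum.


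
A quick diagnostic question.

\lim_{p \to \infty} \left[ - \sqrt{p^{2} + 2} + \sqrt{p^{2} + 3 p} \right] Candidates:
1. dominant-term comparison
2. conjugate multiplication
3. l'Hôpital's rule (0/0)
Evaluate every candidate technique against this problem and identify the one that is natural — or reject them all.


Method: conjugate multiplication — two divergent pieces with a minus sign between them and a radical in the mix: rationalize \sqrt{p^{2} + 3 p} - \sqrt{p^{2} + 2} before any limit law applies.
- dominant-term comparison — this limit is not decided by comparing leading-term growth at infinity.
- conjugate multiplication — a fit — the right tool for this form.
- l'Hôpital's rule (0/0): substitution produces ∞ − ∞ rather than a vanishing quotient; the rule needs a 0/0 ratio to act on.


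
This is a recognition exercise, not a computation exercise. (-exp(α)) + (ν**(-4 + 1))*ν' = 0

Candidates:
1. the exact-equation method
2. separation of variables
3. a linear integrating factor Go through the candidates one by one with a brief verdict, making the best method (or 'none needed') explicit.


Diagnosis: separation of variables — separating collects all ν-dependence with the derivative and leaves all α-dependence opposite: variables separate.
- the exact-equation method: the cross-partial test holds only vacuously — each coefficient lives in its own variable, so the exactness machinery reads no structure the split form does not already show.
- separation of variables — applicable, and directly so.
- a linear integrating factor: a nonlinear term in the unknown puts this outside the integrating-factor template.


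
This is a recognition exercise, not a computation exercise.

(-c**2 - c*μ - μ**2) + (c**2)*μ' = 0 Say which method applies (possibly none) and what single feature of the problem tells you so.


Diagnosis: the homogeneous substitution — solved for the derivative, the right side is unchanged under scaling c and μ together — it depends only on the ratio μ/c, so substitute a single ratio variable.


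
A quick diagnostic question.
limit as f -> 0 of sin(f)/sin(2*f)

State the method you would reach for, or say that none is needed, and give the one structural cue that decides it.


Verdict: l'Hôpital's rule (0/0) — substituting 0 gives 0 over 0; differentiate top and bottom once and re-evaluate. The standard small-argument limits would also carry it; the rule is the systematic route.


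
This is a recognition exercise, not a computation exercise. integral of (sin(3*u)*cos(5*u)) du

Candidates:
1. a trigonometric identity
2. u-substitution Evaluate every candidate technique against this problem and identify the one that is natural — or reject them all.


Method: a trigonometric identity — the identity turns sin(3*u)*cos(5*u) into two lone cosines/sines, each trivially integrable.
- a trigonometric identity: applies; the problem has the shape this method handles.
- u-substitution — no subexpression of the integrand pairs with its own derivative as a factor — individual terms may offer their own substitutions, but any change of variable covering the whole integral would have to be constructed from outside the expression.


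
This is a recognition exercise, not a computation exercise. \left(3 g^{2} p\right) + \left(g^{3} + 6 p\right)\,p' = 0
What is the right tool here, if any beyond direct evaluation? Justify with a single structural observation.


Diagnosis: the exact-equation method — check exactness first: here it holds (3 g^{2} p, g^{3} + 6 p have matching cross partials), so no integrating factor is needed.


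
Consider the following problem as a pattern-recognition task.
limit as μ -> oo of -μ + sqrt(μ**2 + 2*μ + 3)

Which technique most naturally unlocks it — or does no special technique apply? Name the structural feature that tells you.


Verdict: conjugate multiplication — neither sqrt(μ**2 + 2*μ + 3) nor μ converges alone, so rewrite their difference as a conjugate-rationalized quotient first.
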